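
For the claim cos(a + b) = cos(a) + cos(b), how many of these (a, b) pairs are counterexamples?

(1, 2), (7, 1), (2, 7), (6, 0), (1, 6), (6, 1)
6

Testing each pair:
(1, 2): LHS = cos(3) ≈ -0.99, RHS = cos(2) + cos(1) ≈ 0.1242 → counterexample
(7, 1): LHS = cos(8) ≈ -0.1455, RHS = cos(1) + cos(7) ≈ 1.294 → counterexample
(2, 7): LHS = cos(9) ≈ -0.9111, RHS = cos(2) + cos(7) ≈ 0.3378 → counterexample
(6, 0): LHS = cos(6) ≈ 0.9602, RHS = cos(6) + 1 ≈ 1.96 → counterexample
(1, 6): LHS = cos(7) ≈ 0.7539, RHS = cos(1) + cos(6) ≈ 1.5 → counterexample
(6, 1): LHS = cos(7) ≈ 0.7539, RHS = cos(1) + cos(6) ≈ 1.5 → counterexample

That makes 6 counterexamples.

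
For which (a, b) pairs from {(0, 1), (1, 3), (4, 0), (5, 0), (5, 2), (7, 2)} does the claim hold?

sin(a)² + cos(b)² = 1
None

Testing each pair:
(0, 1): LHS = cos(1)² ≈ 0.2919, RHS = 1 → fails
(1, 3): LHS = sin(1)² + cos(3)² ≈ 1.688, RHS = 1 → fails
(4, 0): LHS = sin(4)² + 1 ≈ 1.573, RHS = 1 → fails
(5, 0): LHS = sin(5)² + 1 ≈ 1.92, RHS = 1 → fails
(5, 2): LHS = cos(2)² + sin(5)² ≈ 1.093, RHS = 1 → fails
(7, 2): LHS = cos(2)² + sin(7)² ≈ 0.6048, RHS = 1 → fails

No pair satisfies the claim.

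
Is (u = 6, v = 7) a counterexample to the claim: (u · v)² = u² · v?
Substituting u = 6, v = 7:
LHS = (6 · 7)² = 1764
RHS = 6² · 7 = 252

Since LHS ≠ RHS, this pair disproves the claim.

Answer: Yes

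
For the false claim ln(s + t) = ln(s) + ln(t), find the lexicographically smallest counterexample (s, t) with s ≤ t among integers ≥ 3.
Substituting (3, 3) into the claim:
LHS = ln(3 + 3) = ln(6) ≈ 1.792
RHS = ln(3) + ln(3) = 2·ln(3) ≈ 2.197

Since LHS ≠ RHS, this pair disproves the claim, and no lexicographically smaller pair (s ≤ t, integers ≥ 3) does.

For instance (3, 10) is also a counterexample (LHS = ln(13) ≈ 2.565, RHS = ln(3) + ln(10) ≈ 3.401), but it's lexicographically larger.

Answer: (s, t) = (3, 3)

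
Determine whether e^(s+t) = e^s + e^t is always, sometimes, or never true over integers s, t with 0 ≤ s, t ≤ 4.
Never true

The claim fails for every pair in the range. For instance at (s, t) = (2, 1): LHS = e^3 ≈ 20.09, RHS = e + e^2 ≈ 10.11.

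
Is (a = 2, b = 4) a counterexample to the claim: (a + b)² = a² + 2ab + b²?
No

Substituting a = 2, b = 4:
LHS = (2 + 4)² = 36
RHS = 2² + 2·2·4 + 4² = 36

The sides agree, so this pair does not disprove the claim.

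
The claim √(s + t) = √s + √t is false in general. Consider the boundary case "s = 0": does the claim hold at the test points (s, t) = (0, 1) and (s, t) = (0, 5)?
Yes, holds at both test points

At (0, 1): LHS = 1, RHS = 1 → equal
At (0, 5): LHS = √(5) ≈ 2.236, RHS = √(5) ≈ 2.236 → equal

So the claim does hold at both of these boundary points, even though it is not an identity.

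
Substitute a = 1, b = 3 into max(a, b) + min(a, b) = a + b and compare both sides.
LHS = max(1, 3) + min(1, 3) = 4
RHS = 1 + 3 = 4

LHS = RHS: the two sides agree.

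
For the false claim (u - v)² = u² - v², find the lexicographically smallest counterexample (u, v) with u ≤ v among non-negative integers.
(u, v) = (0, 1)

At (0, 0): both sides equal 0, so it holds there.

Substituting (0, 1) into the claim:
LHS = (0 - 1)² = 1
RHS = 0² - 1² = -1

Since LHS ≠ RHS, this pair disproves the claim, and no lexicographically smaller pair (u ≤ v, non-negative integers) does.

For instance (0, 5) is also a counterexample (LHS = 25, RHS = -25), but it's lexicographically larger.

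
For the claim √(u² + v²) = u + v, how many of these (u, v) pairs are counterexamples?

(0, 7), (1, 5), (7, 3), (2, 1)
Testing each pair:
(0, 7): LHS = 7, RHS = 7 → satisfies claim
(1, 5): LHS = √(26) ≈ 5.099, RHS = 6 → counterexample
(7, 3): LHS = √(58) ≈ 7.616, RHS = 10 → counterexample
(2, 1): LHS = √(5) ≈ 2.236, RHS = 3 → counterexample

That makes 3 counterexamples.

Answer: 3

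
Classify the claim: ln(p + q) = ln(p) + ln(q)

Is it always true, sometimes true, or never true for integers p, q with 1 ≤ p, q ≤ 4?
It holds at (p, q) = (2, 2) (both sides equal ln(4) ≈ 1.386), but fails at (p, q) = (3, 1) (LHS = ln(4) ≈ 1.386, RHS = ln(3) ≈ 1.099).

Answer: Sometimes true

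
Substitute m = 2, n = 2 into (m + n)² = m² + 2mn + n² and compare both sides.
LHS = (2 + 2)² = 16
RHS = 2² + 2·2·2 + 2² = 16

LHS = RHS: the two sides agree.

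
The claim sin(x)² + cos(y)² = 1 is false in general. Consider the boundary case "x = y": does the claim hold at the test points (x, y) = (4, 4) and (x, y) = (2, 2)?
Yes, holds at both test points

At (4, 4): LHS = cos(4)² + sin(4)² = 1, RHS = 1 → equal
At (2, 2): LHS = cos(2)² + sin(2)² = 1, RHS = 1 → equal

So the claim does hold at both of these boundary points, even though it is not an identity.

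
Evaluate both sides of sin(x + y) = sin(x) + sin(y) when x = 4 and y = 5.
LHS = sin(4 + 5) = sin(9) ≈ 0.4121
RHS = sin(4) + sin(5) ≈ -1.716

LHS ≠ RHS (they differ by about 2.128), so the equation does not hold here.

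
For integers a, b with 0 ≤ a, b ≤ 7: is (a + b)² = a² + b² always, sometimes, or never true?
Sometimes true

It holds at (a, b) = (0, 7) (both sides equal 49), but fails at (a, b) = (2, 6) (LHS = 64, RHS = 40).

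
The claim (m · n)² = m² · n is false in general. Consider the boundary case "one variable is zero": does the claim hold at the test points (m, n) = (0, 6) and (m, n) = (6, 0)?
Yes, holds at both test points

At (0, 6): LHS = 0, RHS = 0 → equal
At (6, 0): LHS = 0, RHS = 0 → equal

So the claim does hold at both of these boundary points, even though it is not an identity.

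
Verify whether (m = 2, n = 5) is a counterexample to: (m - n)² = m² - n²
Yes

Substituting m = 2, n = 5:
LHS = (2 - 5)² = 9
RHS = 2² - 5² = -21

Since LHS ≠ RHS, this pair disproves the claim.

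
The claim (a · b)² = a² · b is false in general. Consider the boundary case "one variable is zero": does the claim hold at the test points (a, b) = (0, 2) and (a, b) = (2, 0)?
At (0, 2): LHS = 0, RHS = 0 → equal
At (2, 0): LHS = 0, RHS = 0 → equal

So the claim does hold at both of these boundary points, even though it is not an identity.

Answer: Yes, holds at both test points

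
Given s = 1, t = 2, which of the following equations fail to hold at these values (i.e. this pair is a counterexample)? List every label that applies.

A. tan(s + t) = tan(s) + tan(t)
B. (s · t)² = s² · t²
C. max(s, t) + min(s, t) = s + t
A

Evaluating each claim at the given values:
A. LHS = tan(3) ≈ -0.1425, RHS = tan(2) + tan(1) ≈ -0.6276 → fails here (LHS ≠ RHS)
B. LHS = 4, RHS = 4 → holds here (LHS = RHS)
C. LHS = 3, RHS = 3 → holds here (LHS = RHS)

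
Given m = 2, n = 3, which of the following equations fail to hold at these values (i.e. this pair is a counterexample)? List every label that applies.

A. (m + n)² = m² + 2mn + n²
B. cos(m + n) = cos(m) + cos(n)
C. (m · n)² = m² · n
B, C

Evaluating each claim at the given values:
A. LHS = 25, RHS = 25 → holds here (LHS = RHS)
B. LHS = cos(5) ≈ 0.2837, RHS = cos(3) + cos(2) ≈ -1.406 → fails here (LHS ≠ RHS)
C. LHS = 36, RHS = 12 → fails here (LHS ≠ RHS)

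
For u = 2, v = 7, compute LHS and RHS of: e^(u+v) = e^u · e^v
LHS = e^(2+7) = e^9 ≈ 8103
RHS = e^2 · e^7 = e^9 ≈ 8103

LHS = RHS: the two sides agree.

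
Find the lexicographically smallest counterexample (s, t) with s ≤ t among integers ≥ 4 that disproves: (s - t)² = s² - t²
Substituting (4, 5) into the claim:
LHS = (4 - 5)² = 1
RHS = 4² - 5² = -9

Since LHS ≠ RHS, this pair disproves the claim, and no lexicographically smaller pair (s ≤ t, integers ≥ 4) does.

For instance (4, 8) is also a counterexample (LHS = 16, RHS = -48), but it's lexicographically larger.

Answer: (s, t) = (4, 5)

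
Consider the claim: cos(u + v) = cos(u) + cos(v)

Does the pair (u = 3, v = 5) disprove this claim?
Yes

Substituting u = 3, v = 5:
LHS = cos(3 + 5) = cos(8) ≈ -0.1455
RHS = cos(3) + cos(5) ≈ -0.7063

Since LHS ≠ RHS, this pair disproves the claim.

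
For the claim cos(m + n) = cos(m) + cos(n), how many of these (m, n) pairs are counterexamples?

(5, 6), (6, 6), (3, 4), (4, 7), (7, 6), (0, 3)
Testing each pair:
(5, 6): LHS = cos(11) ≈ 0.004426, RHS = cos(5) + cos(6) ≈ 1.244 → counterexample
(6, 6): LHS = cos(12) ≈ 0.8439, RHS = 2·cos(6) ≈ 1.92 → counterexample
(3, 4): LHS = cos(7) ≈ 0.7539, RHS = cos(3) + cos(4) ≈ -1.644 → counterexample
(4, 7): LHS = cos(11) ≈ 0.004426, RHS = cos(4) + cos(7) ≈ 0.1003 → counterexample
(7, 6): LHS = cos(13) ≈ 0.9074, RHS = cos(7) + cos(6) ≈ 1.714 → counterexample
(0, 3): LHS = cos(3) ≈ -0.99, RHS = cos(3) + 1 ≈ 0.01001 → counterexample

That makes 6 counterexamples.

Answer: 6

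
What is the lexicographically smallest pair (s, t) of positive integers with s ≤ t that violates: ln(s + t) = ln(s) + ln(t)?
Substituting (1, 1) into the claim:
LHS = ln(1 + 1) = ln(2) ≈ 0.6931
RHS = ln(1) + ln(1) = 0

Since LHS ≠ RHS, this pair disproves the claim, and no lexicographically smaller pair (s ≤ t, positive integers) does.

For instance (2, 5) is also a counterexample (LHS = ln(7) ≈ 1.946, RHS = ln(2) + ln(5) ≈ 2.303), but it's lexicographically larger.

Answer: (s, t) = (1, 1)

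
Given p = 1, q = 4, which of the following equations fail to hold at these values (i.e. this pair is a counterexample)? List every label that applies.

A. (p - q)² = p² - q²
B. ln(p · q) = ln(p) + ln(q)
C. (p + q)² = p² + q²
Evaluating each claim at the given values:
A. LHS = 9, RHS = -15 → fails here (LHS ≠ RHS)
B. LHS = ln(4) ≈ 1.386, RHS = ln(4) ≈ 1.386 → holds here (LHS = RHS)
C. LHS = 25, RHS = 17 → fails here (LHS ≠ RHS)

Answer: A, C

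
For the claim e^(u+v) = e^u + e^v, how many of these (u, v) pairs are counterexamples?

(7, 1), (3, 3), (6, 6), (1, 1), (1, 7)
Testing each pair:
(7, 1): LHS = e^8 ≈ 2981, RHS = e + e^7 ≈ 1099 → counterexample
(3, 3): LHS = e^6 ≈ 403.4, RHS = 2·e^3 ≈ 40.17 → counterexample
(6, 6): LHS = e^12 ≈ 162754.8, RHS = 2·e^6 ≈ 806.9 → counterexample
(1, 1): LHS = e^2 ≈ 7.389, RHS = 2·e ≈ 5.437 → counterexample
(1, 7): LHS = e^8 ≈ 2981, RHS = e + e^7 ≈ 1099 → counterexample

That makes 5 counterexamples.

Answer: 5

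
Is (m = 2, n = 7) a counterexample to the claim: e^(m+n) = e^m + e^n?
Yes

Substituting m = 2, n = 7:
LHS = e^(2+7) = e^9 ≈ 8103
RHS = e^2 + e^7 ≈ 1104

Since LHS ≠ RHS, this pair disproves the claim.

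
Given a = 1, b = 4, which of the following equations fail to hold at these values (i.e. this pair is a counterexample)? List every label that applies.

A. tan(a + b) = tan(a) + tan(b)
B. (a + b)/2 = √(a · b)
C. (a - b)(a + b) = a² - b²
A, B

Evaluating each claim at the given values:
A. LHS = tan(5) ≈ -3.381, RHS = tan(4) + tan(1) ≈ 2.715 → fails here (LHS ≠ RHS)
B. LHS = 5/2, RHS = 2 → fails here (LHS ≠ RHS)
C. LHS = -15, RHS = -15 → holds here (LHS = RHS)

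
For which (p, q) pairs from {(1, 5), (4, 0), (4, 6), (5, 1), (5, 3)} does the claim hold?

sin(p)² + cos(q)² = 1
None

Testing each pair:
(1, 5): LHS = cos(5)² + sin(1)² ≈ 0.7885, RHS = 1 → fails
(4, 0): LHS = sin(4)² + 1 ≈ 1.573, RHS = 1 → fails
(4, 6): LHS = sin(4)² + cos(6)² ≈ 1.495, RHS = 1 → fails
(5, 1): LHS = cos(1)² + sin(5)² ≈ 1.211, RHS = 1 → fails
(5, 3): LHS = sin(5)² + cos(3)² ≈ 1.9, RHS = 1 → fails

No pair satisfies the claim.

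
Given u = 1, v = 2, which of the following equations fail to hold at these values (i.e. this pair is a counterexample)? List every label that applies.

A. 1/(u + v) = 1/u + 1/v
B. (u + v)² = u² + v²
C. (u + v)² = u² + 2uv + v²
A, B

Evaluating each claim at the given values:
A. LHS = 1/3, RHS = 3/2 → fails here (LHS ≠ RHS)
B. LHS = 9, RHS = 5 → fails here (LHS ≠ RHS)
C. LHS = 9, RHS = 9 → holds here (LHS = RHS)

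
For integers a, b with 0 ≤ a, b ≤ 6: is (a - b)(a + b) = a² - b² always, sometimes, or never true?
The identity holds for every pair in the range. For instance at (a, b) = (3, 6): both sides equal -27.

Answer: Always true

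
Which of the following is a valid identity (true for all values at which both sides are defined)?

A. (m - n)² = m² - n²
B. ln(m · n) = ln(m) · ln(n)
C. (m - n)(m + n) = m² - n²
C

A: fails at (2, 3) — LHS = 1, RHS = -5.
B: fails at (1, 4) — LHS = ln(4) ≈ 1.386, RHS = 0.
C: holds — e.g. at (2, 4), both sides equal -12.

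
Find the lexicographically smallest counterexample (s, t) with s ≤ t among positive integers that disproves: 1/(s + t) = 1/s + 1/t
Substituting (1, 1) into the claim:
LHS = 1/(1 + 1) = 1/2
RHS = 1/1 + 1/1 = 2

Since LHS ≠ RHS, this pair disproves the claim, and no lexicographically smaller pair (s ≤ t, positive integers) does.

For instance (4, 4) is also a counterexample (LHS = 1/8, RHS = 1/2), but it's lexicographically larger.

Answer: (s, t) = (1, 1)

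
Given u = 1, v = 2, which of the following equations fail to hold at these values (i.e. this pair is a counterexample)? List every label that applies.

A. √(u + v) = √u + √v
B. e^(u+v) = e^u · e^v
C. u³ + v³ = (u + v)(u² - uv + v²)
Evaluating each claim at the given values:
A. LHS = √(3) ≈ 1.732, RHS = 1 + √(2) ≈ 2.414 → fails here (LHS ≠ RHS)
B. LHS = e^3 ≈ 20.09, RHS = e^3 ≈ 20.09 → holds here (LHS = RHS)
C. LHS = 9, RHS = 9 → holds here (LHS = RHS)

Answer: A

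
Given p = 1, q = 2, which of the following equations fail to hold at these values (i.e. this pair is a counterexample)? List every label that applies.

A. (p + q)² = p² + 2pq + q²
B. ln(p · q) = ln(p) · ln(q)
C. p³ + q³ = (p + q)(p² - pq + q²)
Evaluating each claim at the given values:
A. LHS = 9, RHS = 9 → holds here (LHS = RHS)
B. LHS = ln(2) ≈ 0.6931, RHS = 0 → fails here (LHS ≠ RHS)
C. LHS = 9, RHS = 9 → holds here (LHS = RHS)

Answer: B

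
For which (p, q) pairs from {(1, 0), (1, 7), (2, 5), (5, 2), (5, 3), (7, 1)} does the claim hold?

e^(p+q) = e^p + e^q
None

Testing each pair:
(1, 0): LHS = e ≈ 2.718, RHS = 1 + e ≈ 3.718 → fails
(1, 7): LHS = e^8 ≈ 2981, RHS = e + e^7 ≈ 1099 → fails
(2, 5): LHS = e^7 ≈ 1097, RHS = e^2 + e^5 ≈ 155.8 → fails
(5, 2): LHS = e^7 ≈ 1097, RHS = e^2 + e^5 ≈ 155.8 → fails
(5, 3): LHS = e^8 ≈ 2981, RHS = e^3 + e^5 ≈ 168.5 → fails
(7, 1): LHS = e^8 ≈ 2981, RHS = e + e^7 ≈ 1099 → fails

No pair satisfies the claim.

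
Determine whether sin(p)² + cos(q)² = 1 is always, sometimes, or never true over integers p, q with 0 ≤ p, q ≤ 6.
Sometimes true

It holds at (p, q) = (2, 2) (both sides equal 1), but fails at (p, q) = (6, 0) (LHS = sin(6)² + 1 ≈ 1.078, RHS = 1).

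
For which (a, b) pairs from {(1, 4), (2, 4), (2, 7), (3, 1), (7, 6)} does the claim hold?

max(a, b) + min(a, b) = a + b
Testing each pair:
(1, 4): LHS = 5, RHS = 5 → holds
(2, 4): LHS = 6, RHS = 6 → holds
(2, 7): LHS = 9, RHS = 9 → holds
(3, 1): LHS = 4, RHS = 4 → holds
(7, 6): LHS = 13, RHS = 13 → holds

Every pair satisfies the claim.

Answer: All pairs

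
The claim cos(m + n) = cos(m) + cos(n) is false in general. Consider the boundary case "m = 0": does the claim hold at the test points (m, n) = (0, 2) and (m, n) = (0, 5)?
No, fails at both test points

At (0, 2): LHS = cos(2) ≈ -0.4161 ≠ RHS = cos(2) + 1 ≈ 0.5839
At (0, 5): LHS = cos(5) ≈ 0.2837 ≠ RHS = cos(5) + 1 ≈ 1.284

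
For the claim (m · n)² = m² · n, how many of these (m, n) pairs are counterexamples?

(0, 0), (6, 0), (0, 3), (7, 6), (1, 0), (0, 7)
Testing each pair:
(0, 0): LHS = 0, RHS = 0 → satisfies claim
(6, 0): LHS = 0, RHS = 0 → satisfies claim
(0, 3): LHS = 0, RHS = 0 → satisfies claim
(7, 6): LHS = 1764, RHS = 294 → counterexample
(1, 0): LHS = 0, RHS = 0 → satisfies claim
(0, 7): LHS = 0, RHS = 0 → satisfies claim

That makes 1 counterexample.

Answer: 1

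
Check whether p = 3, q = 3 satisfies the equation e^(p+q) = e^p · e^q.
Holds

Substituting p = 3, q = 3:

LHS = e^(3+3) = e^6 ≈ 403.4
RHS = e^3 · e^3 = e^6 ≈ 403.4

LHS = RHS, so the equation holds at this point.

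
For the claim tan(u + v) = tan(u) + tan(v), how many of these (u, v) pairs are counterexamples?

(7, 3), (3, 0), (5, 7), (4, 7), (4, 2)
4

Testing each pair:
(7, 3): LHS = tan(10) ≈ 0.6484, RHS = tan(3) + tan(7) ≈ 0.7289 → counterexample
(3, 0): LHS = tan(3) ≈ -0.1425, RHS = tan(3) ≈ -0.1425 → satisfies claim
(5, 7): LHS = tan(12) ≈ -0.6359, RHS = tan(5) + tan(7) ≈ -2.509 → counterexample
(4, 7): LHS = tan(11) ≈ -226, RHS = tan(7) + tan(4) ≈ 2.029 → counterexample
(4, 2): LHS = tan(6) ≈ -0.291, RHS = tan(2) + tan(4) ≈ -1.027 → counterexample

That makes 4 counterexamples.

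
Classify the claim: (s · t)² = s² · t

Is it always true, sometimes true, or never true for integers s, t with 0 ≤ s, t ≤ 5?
It holds at (s, t) = (1, 1) (both sides equal 1), but fails at (s, t) = (5, 5) (LHS = 625, RHS = 125).

Answer: Sometimes true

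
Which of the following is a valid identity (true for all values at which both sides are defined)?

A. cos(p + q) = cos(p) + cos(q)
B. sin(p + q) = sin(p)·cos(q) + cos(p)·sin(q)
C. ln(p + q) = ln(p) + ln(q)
A: fails at (4, 5) — LHS = cos(9) ≈ -0.9111, RHS = cos(4) + cos(5) ≈ -0.37.
B: holds — e.g. at (2, 2), both sides equal sin(4) ≈ -0.7568.
C: fails at (5, 8) — LHS = ln(13) ≈ 2.565, RHS = ln(5) + ln(8) ≈ 3.689.

Answer: B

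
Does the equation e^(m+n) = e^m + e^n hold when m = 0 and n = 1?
Fails

Substituting m = 0, n = 1:

LHS = e^(0+1) = e ≈ 2.718
RHS = e^0 + e^1 = 1 + e ≈ 3.718

LHS ≠ RHS, so the equation does not hold at this point.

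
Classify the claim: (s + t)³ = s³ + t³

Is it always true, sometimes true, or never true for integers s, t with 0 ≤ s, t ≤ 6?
It holds at (s, t) = (6, 0) (both sides equal 216), but fails at (s, t) = (6, 2) (LHS = 512, RHS = 224).

Answer: Sometimes true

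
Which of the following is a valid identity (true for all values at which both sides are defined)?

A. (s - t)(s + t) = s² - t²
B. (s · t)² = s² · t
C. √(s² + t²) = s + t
A: holds — e.g. at (5, 5), both sides equal 0.
B: fails at (3, 4) — LHS = 144, RHS = 36.
C: fails at (1, 4) — LHS = √(17) ≈ 4.123, RHS = 5.

Answer: A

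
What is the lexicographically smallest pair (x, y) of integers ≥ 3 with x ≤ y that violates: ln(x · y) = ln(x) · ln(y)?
(x, y) = (3, 3)

Substituting (3, 3) into the claim:
LHS = ln(3 · 3) = ln(9) ≈ 2.197
RHS = ln(3) · ln(3) = ln(3)² ≈ 1.207

Since LHS ≠ RHS, this pair disproves the claim, and no lexicographically smaller pair (x ≤ y, integers ≥ 3) does.

For instance (4, 6) is also a counterexample (LHS = ln(24) ≈ 3.178, RHS = ln(4)·ln(6) ≈ 2.484), but it's lexicographically larger.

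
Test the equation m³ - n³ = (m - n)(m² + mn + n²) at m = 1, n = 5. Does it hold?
Holds

Substituting m = 1, n = 5:

LHS = 1³ - 5³ = -124
RHS = (1 - 5)(1² + 1·5 + 5²) = -124

LHS = RHS, so the equation holds at this point.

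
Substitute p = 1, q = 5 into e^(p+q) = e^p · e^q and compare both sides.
LHS = e^(1+5) = e^6 ≈ 403.4
RHS = e^1 · e^5 = e^6 ≈ 403.4

LHS = RHS: the two sides agree.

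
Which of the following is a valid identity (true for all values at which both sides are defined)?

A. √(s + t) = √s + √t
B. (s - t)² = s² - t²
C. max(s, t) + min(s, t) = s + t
C

A: fails at (3, 5) — LHS = 2·√(2) ≈ 2.828, RHS = √(3) + √(5) ≈ 3.968.
B: fails at (1, 2) — LHS = 1, RHS = -3.
C: holds — e.g. at (1, 3), both sides equal 4.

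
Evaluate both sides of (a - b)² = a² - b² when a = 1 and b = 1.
LHS = (1 - 1)² = 0
RHS = 1² - 1² = 0

LHS = RHS: the two sides agree.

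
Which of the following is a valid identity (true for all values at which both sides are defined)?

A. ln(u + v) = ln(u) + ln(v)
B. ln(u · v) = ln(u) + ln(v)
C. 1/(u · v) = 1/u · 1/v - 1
A: fails at (4, 4) — LHS = ln(8) ≈ 2.079, RHS = 2·ln(4) ≈ 2.773.
B: holds — e.g. at (3, 4), both sides equal ln(12) ≈ 2.485.
C: fails at (2, 2) — LHS = 1/4, RHS = -3/4.

Answer: B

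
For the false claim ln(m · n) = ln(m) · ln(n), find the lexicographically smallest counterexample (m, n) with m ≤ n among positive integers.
At (1, 1): both sides equal 0, so it holds there.

Substituting (1, 2) into the claim:
LHS = ln(1 · 2) = ln(2) ≈ 0.6931
RHS = ln(1) · ln(2) = 0

Since LHS ≠ RHS, this pair disproves the claim, and no lexicographically smaller pair (m ≤ n, positive integers) does.

For instance (2, 4) is also a counterexample (LHS = ln(8) ≈ 2.079, RHS = ln(2)·ln(4) ≈ 0.9609), but it's lexicographically larger.

Answer: (m, n) = (1, 2)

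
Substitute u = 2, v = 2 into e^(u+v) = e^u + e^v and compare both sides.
LHS = e^(2+2) = e^4 ≈ 54.6
RHS = e^2 + e^2 = 2·e^2 ≈ 14.78

LHS ≠ RHS (they differ by about 39.82), so the equation does not hold here.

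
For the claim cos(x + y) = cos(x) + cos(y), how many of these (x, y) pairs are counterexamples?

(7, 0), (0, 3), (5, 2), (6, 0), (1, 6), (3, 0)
Testing each pair:
(7, 0): LHS = cos(7) ≈ 0.7539, RHS = cos(7) + 1 ≈ 1.754 → counterexample
(0, 3): LHS = cos(3) ≈ -0.99, RHS = cos(3) + 1 ≈ 0.01001 → counterexample
(5, 2): LHS = cos(7) ≈ 0.7539, RHS = cos(2) + cos(5) ≈ -0.1325 → counterexample
(6, 0): LHS = cos(6) ≈ 0.9602, RHS = cos(6) + 1 ≈ 1.96 → counterexample
(1, 6): LHS = cos(7) ≈ 0.7539, RHS = cos(1) + cos(6) ≈ 1.5 → counterexample
(3, 0): LHS = cos(3) ≈ -0.99, RHS = cos(3) + 1 ≈ 0.01001 → counterexample

That makes 6 counterexamples.

Answer: 6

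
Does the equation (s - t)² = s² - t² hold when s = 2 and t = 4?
Substituting s = 2, t = 4:

LHS = (2 - 4)² = 4
RHS = 2² - 4² = -12

LHS ≠ RHS, so the equation does not hold at this point.

Answer: Fails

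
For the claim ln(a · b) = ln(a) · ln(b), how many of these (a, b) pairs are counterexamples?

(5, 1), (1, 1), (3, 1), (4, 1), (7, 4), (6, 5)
5

Testing each pair:
(5, 1): LHS = ln(5) ≈ 1.609, RHS = 0 → counterexample
(1, 1): LHS = 0, RHS = 0 → satisfies claim
(3, 1): LHS = ln(3) ≈ 1.099, RHS = 0 → counterexample
(4, 1): LHS = ln(4) ≈ 1.386, RHS = 0 → counterexample
(7, 4): LHS = ln(28) ≈ 3.332, RHS = ln(4)·ln(7) ≈ 2.698 → counterexample
(6, 5): LHS = ln(30) ≈ 3.401, RHS = ln(5)·ln(6) ≈ 2.884 → counterexample

That makes 5 counterexamples.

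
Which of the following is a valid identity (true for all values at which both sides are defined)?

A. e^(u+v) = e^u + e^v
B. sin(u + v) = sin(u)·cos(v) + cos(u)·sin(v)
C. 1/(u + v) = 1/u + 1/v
B

A: fails at (6, 7) — LHS = e^13 ≈ 442413.4, RHS = e^6 + e^7 ≈ 1500.
B: holds — e.g. at (3, 7), both sides equal sin(10) ≈ -0.544.
C: fails at (5, 8) — LHS = 1/13, RHS = 13/40.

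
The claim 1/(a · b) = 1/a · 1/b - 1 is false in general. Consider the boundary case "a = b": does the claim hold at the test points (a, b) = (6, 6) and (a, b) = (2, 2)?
At (6, 6): LHS = 1/36 ≠ RHS = -35/36
At (2, 2): LHS = 1/4 ≠ RHS = -3/4

Answer: No, fails at both test points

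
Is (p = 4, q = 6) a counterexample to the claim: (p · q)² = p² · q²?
Substituting p = 4, q = 6:
LHS = (4 · 6)² = 576
RHS = 4² · 6² = 576

The sides agree, so this pair does not disprove the claim.

Answer: No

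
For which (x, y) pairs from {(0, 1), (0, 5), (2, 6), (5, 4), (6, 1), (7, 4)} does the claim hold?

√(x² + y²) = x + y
Testing each pair:
(0, 1): LHS = 1, RHS = 1 → holds
(0, 5): LHS = 5, RHS = 5 → holds
(2, 6): LHS = 2·√(10) ≈ 6.325, RHS = 8 → fails
(5, 4): LHS = √(41) ≈ 6.403, RHS = 9 → fails
(6, 1): LHS = √(37) ≈ 6.083, RHS = 7 → fails
(7, 4): LHS = √(65) ≈ 8.062, RHS = 11 → fails

2 of 6 pairs satisfy the claim.

Answer: (0, 1), (0, 5)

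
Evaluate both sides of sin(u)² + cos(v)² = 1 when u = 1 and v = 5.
LHS = sin(1)² + cos(5)² ≈ 0.7885
RHS = 1

LHS ≠ RHS (they differ by about 0.2115), so the equation does not hold here.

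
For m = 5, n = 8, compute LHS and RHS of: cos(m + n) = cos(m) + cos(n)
LHS = cos(5 + 8) = cos(13) ≈ 0.9074
RHS = cos(5) + cos(8) ≈ 0.1382

LHS ≠ RHS (they differ by about 0.7693), so the equation does not hold here.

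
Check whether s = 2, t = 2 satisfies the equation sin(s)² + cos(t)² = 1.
Substituting s = 2, t = 2:

LHS = sin(2)² + cos(2)² = 1
RHS = 1

LHS = RHS, so the equation holds at this point.

Answer: Holds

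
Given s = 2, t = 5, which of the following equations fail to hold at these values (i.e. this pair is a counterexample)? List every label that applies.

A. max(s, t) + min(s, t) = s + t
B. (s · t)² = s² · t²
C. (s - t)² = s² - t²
Evaluating each claim at the given values:
A. LHS = 7, RHS = 7 → holds here (LHS = RHS)
B. LHS = 100, RHS = 100 → holds here (LHS = RHS)
C. LHS = 9, RHS = -21 → fails here (LHS ≠ RHS)

Answer: C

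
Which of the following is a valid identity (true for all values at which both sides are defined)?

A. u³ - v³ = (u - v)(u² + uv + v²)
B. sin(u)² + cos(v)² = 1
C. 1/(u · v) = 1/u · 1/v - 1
A: holds — e.g. at (2, 7), both sides equal -335.
B: fails at (5, 8) — LHS = cos(8)² + sin(5)² ≈ 0.9407, RHS = 1.
C: fails at (3, 3) — LHS = 1/9, RHS = -8/9.

Answer: A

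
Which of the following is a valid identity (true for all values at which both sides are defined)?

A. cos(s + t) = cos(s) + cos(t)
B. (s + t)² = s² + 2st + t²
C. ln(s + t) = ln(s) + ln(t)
B

A: fails at (1, 2) — LHS = cos(3) ≈ -0.99, RHS = cos(2) + cos(1) ≈ 0.1242.
B: holds — e.g. at (2, 5), both sides equal 49.
C: fails at (1, 3) — LHS = ln(4) ≈ 1.386, RHS = ln(3) ≈ 1.099.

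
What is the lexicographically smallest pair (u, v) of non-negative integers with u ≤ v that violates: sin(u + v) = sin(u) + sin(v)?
Substituting (1, 1) into the claim:
LHS = sin(1 + 1) = sin(2) ≈ 0.9093
RHS = sin(1) + sin(1) = 2·sin(1) ≈ 1.683

Since LHS ≠ RHS, this pair disproves the claim, and no lexicographically smaller pair (u ≤ v, non-negative integers) does.

For instance (3, 3) is also a counterexample (LHS = sin(6) ≈ -0.2794, RHS = 2·sin(3) ≈ 0.2822), but it's lexicographically larger.

Answer: (u, v) = (1, 1)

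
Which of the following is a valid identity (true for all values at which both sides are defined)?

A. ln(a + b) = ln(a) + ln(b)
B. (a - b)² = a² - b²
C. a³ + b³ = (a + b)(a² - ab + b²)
C

A: fails at (6, 7) — LHS = ln(13) ≈ 2.565, RHS = ln(6) + ln(7) ≈ 3.738.
B: fails at (3, 7) — LHS = 16, RHS = -40.
C: holds — e.g. at (3, 7), both sides equal 370.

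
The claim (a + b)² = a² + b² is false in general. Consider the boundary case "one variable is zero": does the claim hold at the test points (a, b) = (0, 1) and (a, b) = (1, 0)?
Yes, holds at both test points

At (0, 1): LHS = 1, RHS = 1 → equal
At (1, 0): LHS = 1, RHS = 1 → equal

So the claim does hold at both of these boundary points, even though it is not an identity.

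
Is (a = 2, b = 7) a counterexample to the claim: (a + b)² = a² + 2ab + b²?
No

Substituting a = 2, b = 7:
LHS = (2 + 7)² = 81
RHS = 2² + 2·2·7 + 7² = 81

The sides agree, so this pair does not disprove the claim.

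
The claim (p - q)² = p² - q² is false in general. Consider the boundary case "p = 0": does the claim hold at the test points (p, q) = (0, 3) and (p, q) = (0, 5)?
At (0, 3): LHS = 9 ≠ RHS = -9
At (0, 5): LHS = 25 ≠ RHS = -25

Answer: No, fails at both test points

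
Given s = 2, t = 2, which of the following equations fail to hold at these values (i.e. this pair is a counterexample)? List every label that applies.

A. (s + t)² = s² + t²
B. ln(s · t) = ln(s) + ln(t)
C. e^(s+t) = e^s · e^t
Evaluating each claim at the given values:
A. LHS = 16, RHS = 8 → fails here (LHS ≠ RHS)
B. LHS = ln(4) ≈ 1.386, RHS = 2·ln(2) ≈ 1.386 → holds here (LHS = RHS)
C. LHS = e^4 ≈ 54.6, RHS = e^4 ≈ 54.6 → holds here (LHS = RHS)

Answer: A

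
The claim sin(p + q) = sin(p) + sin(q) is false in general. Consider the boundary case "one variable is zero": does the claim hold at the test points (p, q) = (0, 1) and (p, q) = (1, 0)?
Yes, holds at both test points

At (0, 1): LHS = sin(1) ≈ 0.8415, RHS = sin(1) ≈ 0.8415 → equal
At (1, 0): LHS = sin(1) ≈ 0.8415, RHS = sin(1) ≈ 0.8415 → equal

So the claim does hold at both of these boundary points, even though it is not an identity.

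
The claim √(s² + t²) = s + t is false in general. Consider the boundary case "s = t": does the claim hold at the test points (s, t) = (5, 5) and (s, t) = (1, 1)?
At (5, 5): LHS = 5·√(2) ≈ 7.071 ≠ RHS = 10
At (1, 1): LHS = √(2) ≈ 1.414 ≠ RHS = 2

Answer: No, fails at both test points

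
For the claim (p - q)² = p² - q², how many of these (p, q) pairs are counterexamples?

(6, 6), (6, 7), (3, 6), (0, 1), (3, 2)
Testing each pair:
(6, 6): LHS = 0, RHS = 0 → satisfies claim
(6, 7): LHS = 1, RHS = -13 → counterexample
(3, 6): LHS = 9, RHS = -27 → counterexample
(0, 1): LHS = 1, RHS = -1 → counterexample
(3, 2): LHS = 1, RHS = 5 → counterexample

That makes 4 counterexamples.

Answer: 4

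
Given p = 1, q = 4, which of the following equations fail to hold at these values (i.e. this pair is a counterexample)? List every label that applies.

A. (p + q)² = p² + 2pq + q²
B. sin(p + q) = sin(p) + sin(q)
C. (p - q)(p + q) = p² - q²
B

Evaluating each claim at the given values:
A. LHS = 25, RHS = 25 → holds here (LHS = RHS)
B. LHS = sin(5) ≈ -0.9589, RHS = sin(4) + sin(1) ≈ 0.08467 → fails here (LHS ≠ RHS)
C. LHS = -15, RHS = -15 → holds here (LHS = RHS)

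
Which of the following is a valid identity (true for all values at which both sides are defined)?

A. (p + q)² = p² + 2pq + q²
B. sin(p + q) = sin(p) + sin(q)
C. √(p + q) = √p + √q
A

A: holds — e.g. at (2, 7), both sides equal 81.
B: fails at (4, 4) — LHS = sin(8) ≈ 0.9894, RHS = 2·sin(4) ≈ -1.514.
C: fails at (2, 7) — LHS = 3, RHS = √(2) + √(7) ≈ 4.06.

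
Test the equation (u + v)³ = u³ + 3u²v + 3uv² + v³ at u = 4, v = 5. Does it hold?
Substituting u = 4, v = 5:

LHS = (4 + 5)³ = 729
RHS = 4³ + 3·4²·5 + 3·4·5² + 5³ = 729

LHS = RHS, so the equation holds at this point.

Answer: Holds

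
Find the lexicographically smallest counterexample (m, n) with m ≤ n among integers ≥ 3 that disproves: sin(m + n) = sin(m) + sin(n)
Substituting (3, 3) into the claim:
LHS = sin(3 + 3) = sin(6) ≈ -0.2794
RHS = sin(3) + sin(3) = 2·sin(3) ≈ 0.2822

Since LHS ≠ RHS, this pair disproves the claim, and no lexicographically smaller pair (m ≤ n, integers ≥ 3) does.

For instance (3, 8) is also a counterexample (LHS = sin(11) ≈ -1, RHS = sin(3) + sin(8) ≈ 1.13), but it's lexicographically larger.

Answer: (m, n) = (3, 3)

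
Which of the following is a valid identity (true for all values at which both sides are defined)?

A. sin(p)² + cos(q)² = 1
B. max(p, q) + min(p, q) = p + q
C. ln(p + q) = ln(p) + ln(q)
A: fails at (1, 2) — LHS = cos(2)² + sin(1)² ≈ 0.8813, RHS = 1.
B: holds — e.g. at (4, 4), both sides equal 8.
C: fails at (2, 5) — LHS = ln(7) ≈ 1.946, RHS = ln(2) + ln(5) ≈ 2.303.

Answer: B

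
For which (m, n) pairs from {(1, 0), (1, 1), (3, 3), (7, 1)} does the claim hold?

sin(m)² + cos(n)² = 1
(1, 1), (3, 3)

Testing each pair:
(1, 0): LHS = sin(1)² + 1 ≈ 1.708, RHS = 1 → fails
(1, 1): LHS = cos(1)² + sin(1)² = 1, RHS = 1 → holds
(3, 3): LHS = sin(3)² + cos(3)² = 1, RHS = 1 → holds
(7, 1): LHS = cos(1)² + sin(7)² ≈ 0.7236, RHS = 1 → fails

2 of 4 pairs satisfy the claim.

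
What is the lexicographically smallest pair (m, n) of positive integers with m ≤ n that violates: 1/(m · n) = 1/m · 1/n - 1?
(m, n) = (1, 1)

Substituting (1, 1) into the claim:
LHS = 1/(1 · 1) = 1
RHS = 1/1 · 1/1 - 1 = 0

Since LHS ≠ RHS, this pair disproves the claim, and no lexicographically smaller pair (m ≤ n, positive integers) does.

For instance (2, 5) is also a counterexample (LHS = 1/10, RHS = -9/10), but it's lexicographically larger.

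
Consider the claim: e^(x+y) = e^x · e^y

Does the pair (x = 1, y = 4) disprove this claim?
No

Substituting x = 1, y = 4:
LHS = e^(1+4) = e^5 ≈ 148.4
RHS = e^1 · e^4 = e^5 ≈ 148.4

The sides agree, so this pair does not disprove the claim.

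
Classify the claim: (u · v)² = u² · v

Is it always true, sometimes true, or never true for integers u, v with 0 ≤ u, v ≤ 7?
Sometimes true

It holds at (u, v) = (0, 7) (both sides equal 0), but fails at (u, v) = (7, 6) (LHS = 1764, RHS = 294).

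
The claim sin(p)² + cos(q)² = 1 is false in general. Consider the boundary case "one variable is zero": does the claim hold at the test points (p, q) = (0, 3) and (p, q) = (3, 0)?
At (0, 3): LHS = cos(3)² ≈ 0.9801 ≠ RHS = 1
At (3, 0): LHS = sin(3)² + 1 ≈ 1.02 ≠ RHS = 1

Answer: No, fails at both test points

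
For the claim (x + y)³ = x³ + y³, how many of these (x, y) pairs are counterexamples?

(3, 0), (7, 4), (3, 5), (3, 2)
3

Testing each pair:
(3, 0): LHS = 27, RHS = 27 → satisfies claim
(7, 4): LHS = 1331, RHS = 407 → counterexample
(3, 5): LHS = 512, RHS = 152 → counterexample
(3, 2): LHS = 125, RHS = 35 → counterexample

That makes 3 counterexamples.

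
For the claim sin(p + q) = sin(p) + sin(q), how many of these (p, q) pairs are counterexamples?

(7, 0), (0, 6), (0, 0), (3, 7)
Testing each pair:
(7, 0): LHS = sin(7) ≈ 0.657, RHS = sin(7) ≈ 0.657 → satisfies claim
(0, 6): LHS = sin(6) ≈ -0.2794, RHS = sin(6) ≈ -0.2794 → satisfies claim
(0, 0): LHS = 0, RHS = 0 → satisfies claim
(3, 7): LHS = sin(10) ≈ -0.544, RHS = sin(3) + sin(7) ≈ 0.7981 → counterexample

That makes 1 counterexample.

Answer: 1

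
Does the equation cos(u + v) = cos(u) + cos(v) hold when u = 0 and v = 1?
Fails

Substituting u = 0, v = 1:

LHS = cos(0 + 1) = cos(1) ≈ 0.5403
RHS = cos(0) + cos(1) = cos(1) + 1 ≈ 1.54

LHS ≠ RHS, so the equation does not hold at this point.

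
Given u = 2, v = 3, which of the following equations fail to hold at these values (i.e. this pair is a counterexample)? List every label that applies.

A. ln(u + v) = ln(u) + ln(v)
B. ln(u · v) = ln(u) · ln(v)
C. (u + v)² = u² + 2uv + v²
A, B

Evaluating each claim at the given values:
A. LHS = ln(5) ≈ 1.609, RHS = ln(2) + ln(3) ≈ 1.792 → fails here (LHS ≠ RHS)
B. LHS = ln(6) ≈ 1.792, RHS = ln(2)·ln(3) ≈ 0.7615 → fails here (LHS ≠ RHS)
C. LHS = 25, RHS = 25 → holds here (LHS = RHS)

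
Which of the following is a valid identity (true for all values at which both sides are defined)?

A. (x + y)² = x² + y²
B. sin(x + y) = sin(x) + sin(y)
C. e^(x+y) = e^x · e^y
A: fails at (5, 8) — LHS = 169, RHS = 89.
B: fails at (3, 5) — LHS = sin(8) ≈ 0.9894, RHS = sin(5) + sin(3) ≈ -0.8178.
C: holds — e.g. at (0, 1), both sides equal e ≈ 2.718.

Answer: C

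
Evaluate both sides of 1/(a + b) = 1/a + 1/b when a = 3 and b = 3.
LHS = 1/(3 + 3) = 1/6
RHS = 1/3 + 1/3 = 2/3

LHS ≠ RHS, so the equation does not hold here.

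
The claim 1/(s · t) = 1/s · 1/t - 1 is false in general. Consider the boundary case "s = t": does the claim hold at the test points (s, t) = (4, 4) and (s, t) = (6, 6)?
No, fails at both test points

At (4, 4): LHS = 1/16 ≠ RHS = -15/16
At (6, 6): LHS = 1/36 ≠ RHS = -35/36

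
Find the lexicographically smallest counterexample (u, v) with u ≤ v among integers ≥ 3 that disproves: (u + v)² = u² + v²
Substituting (3, 3) into the claim:
LHS = (3 + 3)² = 36
RHS = 3² + 3² = 18

Since LHS ≠ RHS, this pair disproves the claim, and no lexicographically smaller pair (u ≤ v, integers ≥ 3) does.

For instance (6, 9) is also a counterexample (LHS = 225, RHS = 117), but it's lexicographically larger.

Answer: (u, v) = (3, 3)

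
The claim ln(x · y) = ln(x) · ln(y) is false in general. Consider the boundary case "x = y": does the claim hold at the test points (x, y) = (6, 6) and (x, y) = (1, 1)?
Only at (1, 1)

At (6, 6): LHS = ln(36) ≈ 3.584 ≠ RHS = ln(6)² ≈ 3.21
At (1, 1): LHS = 0, RHS = 0 → equal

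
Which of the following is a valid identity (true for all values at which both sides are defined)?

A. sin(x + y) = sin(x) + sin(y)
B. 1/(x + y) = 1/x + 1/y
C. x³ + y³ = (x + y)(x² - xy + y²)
C

A: fails at (5, 5) — LHS = sin(10) ≈ -0.544, RHS = 2·sin(5) ≈ -1.918.
B: fails at (3, 7) — LHS = 1/10, RHS = 10/21.
C: holds — e.g. at (4, 4), both sides equal 128.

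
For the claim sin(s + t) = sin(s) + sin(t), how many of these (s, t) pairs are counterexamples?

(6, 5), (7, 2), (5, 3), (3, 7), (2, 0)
Testing each pair:
(6, 5): LHS = sin(11) ≈ -1, RHS = sin(5) + sin(6) ≈ -1.238 → counterexample
(7, 2): LHS = sin(9) ≈ 0.4121, RHS = sin(7) + sin(2) ≈ 1.566 → counterexample
(5, 3): LHS = sin(8) ≈ 0.9894, RHS = sin(5) + sin(3) ≈ -0.8178 → counterexample
(3, 7): LHS = sin(10) ≈ -0.544, RHS = sin(3) + sin(7) ≈ 0.7981 → counterexample
(2, 0): LHS = sin(2) ≈ 0.9093, RHS = sin(2) ≈ 0.9093 → satisfies claim

That makes 4 counterexamples.

Answer: 4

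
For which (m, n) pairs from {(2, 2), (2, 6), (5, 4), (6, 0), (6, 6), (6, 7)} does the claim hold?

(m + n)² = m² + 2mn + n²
Testing each pair:
(2, 2): LHS = 16, RHS = 16 → holds
(2, 6): LHS = 64, RHS = 64 → holds
(5, 4): LHS = 81, RHS = 81 → holds
(6, 0): LHS = 36, RHS = 36 → holds
(6, 6): LHS = 144, RHS = 144 → holds
(6, 7): LHS = 169, RHS = 169 → holds

Every pair satisfies the claim.

Answer: All pairs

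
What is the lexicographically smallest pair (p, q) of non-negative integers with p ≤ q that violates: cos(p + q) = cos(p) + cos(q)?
Substituting (0, 0) into the claim:
LHS = cos(0 + 0) = 1
RHS = cos(0) + cos(0) = 2

Since LHS ≠ RHS, this pair disproves the claim, and no lexicographically smaller pair (p ≤ q, non-negative integers) does.

For instance (4, 7) is also a counterexample (LHS = cos(11) ≈ 0.004426, RHS = cos(4) + cos(7) ≈ 0.1003), but it's lexicographically larger.

Answer: (p, q) = (0, 0)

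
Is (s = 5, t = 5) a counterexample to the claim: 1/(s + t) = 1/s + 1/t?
Substituting s = 5, t = 5:
LHS = 1/(5 + 5) = 1/10
RHS = 1/5 + 1/5 = 2/5

Since LHS ≠ RHS, this pair disproves the claim.

Answer: Yes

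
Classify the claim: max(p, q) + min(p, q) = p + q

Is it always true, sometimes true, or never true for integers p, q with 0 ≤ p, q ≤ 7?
The identity holds for every pair in the range. For instance at (p, q) = (7, 3): both sides equal 10.

Answer: Always true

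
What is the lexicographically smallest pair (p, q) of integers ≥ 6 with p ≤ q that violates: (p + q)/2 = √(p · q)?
Substituting (6, 7) into the claim:
LHS = (6 + 7)/2 = 13/2
RHS = √(6 · 7) = √(42) ≈ 6.481

Since LHS ≠ RHS, this pair disproves the claim, and no lexicographically smaller pair (p ≤ q, integers ≥ 6) does.

For instance (7, 11) is also a counterexample (LHS = 9, RHS = √(77) ≈ 8.775), but it's lexicographically larger.

Answer: (p, q) = (6, 7)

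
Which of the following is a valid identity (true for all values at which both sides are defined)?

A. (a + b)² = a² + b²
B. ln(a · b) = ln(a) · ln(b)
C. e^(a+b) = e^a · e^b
A: fails at (1, 5) — LHS = 36, RHS = 26.
B: fails at (5, 5) — LHS = ln(25) ≈ 3.219, RHS = ln(5)² ≈ 2.59.
C: holds — e.g. at (4, 5), both sides equal e^9 ≈ 8103.

Answer: C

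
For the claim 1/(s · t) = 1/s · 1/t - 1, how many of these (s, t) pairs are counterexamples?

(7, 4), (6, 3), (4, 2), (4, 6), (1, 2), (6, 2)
6

Testing each pair:
(7, 4): LHS = 1/28, RHS = -27/28 → counterexample
(6, 3): LHS = 1/18, RHS = -17/18 → counterexample
(4, 2): LHS = 1/8, RHS = -7/8 → counterexample
(4, 6): LHS = 1/24, RHS = -23/24 → counterexample
(1, 2): LHS = 1/2, RHS = -1/2 → counterexample
(6, 2): LHS = 1/12, RHS = -11/12 → counterexample

That makes 6 counterexamples.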